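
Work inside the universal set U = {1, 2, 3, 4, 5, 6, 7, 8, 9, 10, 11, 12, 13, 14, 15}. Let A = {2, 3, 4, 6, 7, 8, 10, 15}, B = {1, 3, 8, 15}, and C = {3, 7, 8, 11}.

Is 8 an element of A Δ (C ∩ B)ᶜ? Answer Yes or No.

8 ∈ C and 8 ∈ B, so 8 ∈ C ∩ B
8 ∉ (C ∩ B)ᶜ since 8 ∈ (C ∩ B)
8 ∈ A and 8 ∉ (C ∩ B)ᶜ, so 8 ∈ A Δ (C ∩ B)ᶜ

Yes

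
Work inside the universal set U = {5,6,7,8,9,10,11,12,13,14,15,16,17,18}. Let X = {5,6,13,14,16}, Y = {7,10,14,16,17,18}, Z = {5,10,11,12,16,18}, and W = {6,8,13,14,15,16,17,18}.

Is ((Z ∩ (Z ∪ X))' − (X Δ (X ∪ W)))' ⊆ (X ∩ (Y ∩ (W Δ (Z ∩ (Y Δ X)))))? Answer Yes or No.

No

Z ∪ X = {5,6,10,11,12,13,14,16,18}
Z ∩ (Z ∪ X) = {5,10,11,12,16,18}
(Z ∩ (Z ∪ X))' = {6,7,8,9,13,14,15,17}
X ∪ W = {5,6,8,13,14,15,16,17,18}
X Δ (X ∪ W) = {8,15,17,18}
(Z ∩ (Z ∪ X))' − (X Δ (X ∪ W)) = {6,7,9,13,14}
((Z ∩ (Z ∪ X))' − (X Δ (X ∪ W)))' = {5,8,10,11,12,15,16,17,18}
Y Δ X = {5,6,7,10,13,17,18}
Z ∩ (Y Δ X) = {5,10,18}
W Δ (Z ∩ (Y Δ X)) = {5,6,8,10,13,14,15,16,17}
Y ∩ (W Δ (Z ∩ (Y Δ X))) = {10,14,16,17}
X ∩ (Y ∩ (W Δ (Z ∩ (Y Δ X)))) = {14,16}
5 ∈ ((Z ∩ (Z ∪ X))' − (X Δ (X ∪ W)))' but 5 ∉ X ∩ (Y ∩ (W Δ (Z ∩ (Y Δ X)))), so the inclusion fails.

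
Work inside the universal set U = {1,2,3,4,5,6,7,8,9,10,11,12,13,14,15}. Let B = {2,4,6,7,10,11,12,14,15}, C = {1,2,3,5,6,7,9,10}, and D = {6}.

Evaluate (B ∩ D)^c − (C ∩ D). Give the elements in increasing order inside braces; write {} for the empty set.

B ∩ D = {6}
(B ∩ D)^c = {1,2,3,4,5,7,8,9,10,11,12,13,14,15}
C ∩ D = {6}
(B ∩ D)^c − (C ∩ D) = {1,2,3,4,5,7,8,9,10,11,12,13,14,15}

{1,2,3,4,5,7,8,9,10,11,12,13,14,15}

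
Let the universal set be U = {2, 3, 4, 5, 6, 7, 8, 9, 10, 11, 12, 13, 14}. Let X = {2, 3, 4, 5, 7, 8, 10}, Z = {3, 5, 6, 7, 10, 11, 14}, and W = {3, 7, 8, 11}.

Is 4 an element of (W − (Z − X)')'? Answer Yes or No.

4 ∉ Z and 4 ∈ X, so 4 ∉ Z − X
4 ∈ (Z − X)' since 4 ∉ (Z − X)
4 ∉ W and 4 ∈ (Z − X)', so 4 ∉ W − (Z − X)'
4 ∈ (W − (Z − X)')' since 4 ∉ (W − (Z − X)')

Yes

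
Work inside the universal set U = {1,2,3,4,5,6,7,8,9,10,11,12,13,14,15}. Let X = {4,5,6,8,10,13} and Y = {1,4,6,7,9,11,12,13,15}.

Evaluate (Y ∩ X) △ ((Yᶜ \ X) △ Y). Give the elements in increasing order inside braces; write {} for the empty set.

{1,2,3,7,9,11,12,14,15}

Y ∩ X = {4,6,13}
Yᶜ = {2,3,5,8,10,14}
Yᶜ \ X = {2,3,14}
(Yᶜ \ X) △ Y = {1,2,3,4,6,7,9,11,12,13,14,15}
(Y ∩ X) △ ((Yᶜ \ X) △ Y) = {1,2,3,7,9,11,12,14,15}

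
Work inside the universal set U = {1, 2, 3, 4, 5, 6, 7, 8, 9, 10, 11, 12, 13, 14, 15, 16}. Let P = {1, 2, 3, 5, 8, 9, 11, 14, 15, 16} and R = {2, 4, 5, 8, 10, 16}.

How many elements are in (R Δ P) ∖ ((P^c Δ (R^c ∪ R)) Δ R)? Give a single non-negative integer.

R Δ P = {1, 3, 4, 9, 10, 11, 14, 15}
P^c = {4, 6, 7, 10, 12, 13}
R^c = {1, 3, 6, 7, 9, 11, 12, 13, 14, 15}
R^c ∪ R = {1, 2, 3, 4, 5, 6, 7, 8, 9, 10, 11, 12, 13, 14, 15, 16}
P^c Δ (R^c ∪ R) = {1, 2, 3, 5, 8, 9, 11, 14, 15, 16}
(P^c Δ (R^c ∪ R)) Δ R = {1, 3, 4, 9, 10, 11, 14, 15}
(R Δ P) ∖ ((P^c Δ (R^c ∪ R)) Δ R) = {}
|(R Δ P) ∖ ((P^c Δ (R^c ∪ R)) Δ R)| = 0

0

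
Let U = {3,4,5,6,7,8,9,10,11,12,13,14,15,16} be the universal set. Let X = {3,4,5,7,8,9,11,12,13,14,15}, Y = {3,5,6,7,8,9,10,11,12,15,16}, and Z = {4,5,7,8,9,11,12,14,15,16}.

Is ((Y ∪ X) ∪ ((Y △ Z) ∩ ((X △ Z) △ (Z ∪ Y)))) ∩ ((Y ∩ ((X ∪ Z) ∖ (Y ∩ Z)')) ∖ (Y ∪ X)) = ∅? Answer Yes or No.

Yes

Y ∪ X = {3,4,5,6,7,8,9,10,11,12,13,14,15,16}
Y △ Z = {3,4,6,10,14}
X △ Z = {3,13,16}
Z ∪ Y = {3,4,5,6,7,8,9,10,11,12,14,15,16}
(X △ Z) △ (Z ∪ Y) = {4,5,6,7,8,9,10,11,12,13,14,15}
(Y △ Z) ∩ ((X △ Z) △ (Z ∪ Y)) = {4,6,10,14}
(Y ∪ X) ∪ ((Y △ Z) ∩ ((X △ Z) △ (Z ∪ Y))) = {3,4,5,6,7,8,9,10,11,12,13,14,15,16}
X ∪ Z = {3,4,5,7,8,9,11,12,13,14,15,16}
Y ∩ Z = {5,7,8,9,11,12,15,16}
(Y ∩ Z)' = {3,4,6,10,13,14}
(X ∪ Z) ∖ (Y ∩ Z)' = {5,7,8,9,11,12,15,16}
Y ∩ ((X ∪ Z) ∖ (Y ∩ Z)') = {5,7,8,9,11,12,15,16}
(Y ∩ ((X ∪ Z) ∖ (Y ∩ Z)')) ∖ (Y ∪ X) = {}
{3,4,5,6,7,8,9,10,11,12,13,14,15,16} and {} share no elements.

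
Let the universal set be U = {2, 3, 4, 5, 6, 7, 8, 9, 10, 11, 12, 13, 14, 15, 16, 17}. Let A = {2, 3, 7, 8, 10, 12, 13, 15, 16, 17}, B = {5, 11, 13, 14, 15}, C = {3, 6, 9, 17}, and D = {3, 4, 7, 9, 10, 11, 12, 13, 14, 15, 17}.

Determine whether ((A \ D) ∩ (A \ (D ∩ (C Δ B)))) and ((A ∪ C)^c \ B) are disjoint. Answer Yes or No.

A \ D = {2, 8, 16}
C Δ B = {3, 5, 6, 9, 11, 13, 14, 15, 17}
D ∩ (C Δ B) = {3, 9, 11, 13, 14, 15, 17}
A \ (D ∩ (C Δ B)) = {2, 7, 8, 10, 12, 16}
(A \ D) ∩ (A \ (D ∩ (C Δ B))) = {2, 8, 16}
A ∪ C = {2, 3, 6, 7, 8, 9, 10, 12, 13, 15, 16, 17}
(A ∪ C)^c = {4, 5, 11, 14}
(A ∪ C)^c \ B = {4}
{2, 8, 16} and {4} share no elements.

Yes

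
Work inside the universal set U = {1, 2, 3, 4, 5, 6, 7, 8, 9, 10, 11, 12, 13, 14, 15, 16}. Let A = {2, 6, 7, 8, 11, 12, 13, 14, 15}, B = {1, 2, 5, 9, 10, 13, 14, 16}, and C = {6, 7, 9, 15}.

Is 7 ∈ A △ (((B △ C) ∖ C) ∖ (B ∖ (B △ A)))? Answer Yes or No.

7 ∉ B and 7 ∈ C, so 7 ∈ B △ C
7 ∈ (B △ C) and 7 ∈ C, so 7 ∉ (B △ C) ∖ C
7 ∉ B and 7 ∈ A, so 7 ∈ B △ A
7 ∉ B and 7 ∈ (B △ A), so 7 ∉ B ∖ (B △ A)
7 ∉ ((B △ C) ∖ C) and 7 ∉ (B ∖ (B △ A)), so 7 ∉ ((B △ C) ∖ C) ∖ (B ∖ (B △ A))
7 ∈ A and 7 ∉ (((B △ C) ∖ C) ∖ (B ∖ (B △ A))), so 7 ∈ A △ (((B △ C) ∖ C) ∖ (B ∖ (B △ A)))

Yes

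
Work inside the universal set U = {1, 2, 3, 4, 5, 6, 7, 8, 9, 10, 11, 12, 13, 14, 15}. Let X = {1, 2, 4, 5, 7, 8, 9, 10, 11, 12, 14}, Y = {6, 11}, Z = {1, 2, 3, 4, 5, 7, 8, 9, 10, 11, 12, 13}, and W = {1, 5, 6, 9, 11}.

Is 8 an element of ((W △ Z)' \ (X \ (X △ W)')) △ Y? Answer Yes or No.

No

8 ∉ W and 8 ∈ Z, so 8 ∈ W △ Z
8 ∉ (W △ Z)' since 8 ∈ (W △ Z)
8 ∈ X and 8 ∉ W, so 8 ∈ X △ W
8 ∉ (X △ W)' since 8 ∈ (X △ W)
8 ∈ X and 8 ∉ (X △ W)', so 8 ∈ X \ (X △ W)'
8 ∉ (W △ Z)' and 8 ∈ (X \ (X △ W)'), so 8 ∉ (W △ Z)' \ (X \ (X △ W)')
8 ∉ ((W △ Z)' \ (X \ (X △ W)')) and 8 ∉ Y, so 8 ∉ ((W △ Z)' \ (X \ (X △ W)')) △ Y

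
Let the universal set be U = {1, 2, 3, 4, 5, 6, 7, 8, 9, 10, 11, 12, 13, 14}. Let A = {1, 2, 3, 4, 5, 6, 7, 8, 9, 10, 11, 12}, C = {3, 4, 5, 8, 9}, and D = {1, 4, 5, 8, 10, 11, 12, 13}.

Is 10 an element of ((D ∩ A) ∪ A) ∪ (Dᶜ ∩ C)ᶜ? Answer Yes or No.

10 ∈ D and 10 ∈ A, so 10 ∈ D ∩ A
10 ∈ (D ∩ A) and 10 ∈ A, so 10 ∈ (D ∩ A) ∪ A
10 ∈ D, so 10 ∉ Dᶜ
10 ∉ Dᶜ and 10 ∉ C, so 10 ∉ Dᶜ ∩ C
10 ∈ (Dᶜ ∩ C)ᶜ since 10 ∉ (Dᶜ ∩ C)
10 ∈ ((D ∩ A) ∪ A) and 10 ∈ (Dᶜ ∩ C)ᶜ, so 10 ∈ ((D ∩ A) ∪ A) ∪ (Dᶜ ∩ C)ᶜ

Yes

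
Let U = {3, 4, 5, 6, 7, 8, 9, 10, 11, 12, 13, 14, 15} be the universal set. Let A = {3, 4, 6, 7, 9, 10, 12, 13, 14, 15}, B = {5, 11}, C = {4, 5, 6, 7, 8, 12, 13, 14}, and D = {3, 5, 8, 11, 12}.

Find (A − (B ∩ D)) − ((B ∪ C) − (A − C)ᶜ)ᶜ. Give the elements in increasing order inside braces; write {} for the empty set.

{}

B ∩ D = {5, 11}
A − (B ∩ D) = {3, 4, 6, 7, 9, 10, 12, 13, 14, 15}
B ∪ C = {4, 5, 6, 7, 8, 11, 12, 13, 14}
A − C = {3, 9, 10, 15}
(A − C)ᶜ = {4, 5, 6, 7, 8, 11, 12, 13, 14}
(B ∪ C) − (A − C)ᶜ = {}
((B ∪ C) − (A − C)ᶜ)ᶜ = {3, 4, 5, 6, 7, 8, 9, 10, 11, 12, 13, 14, 15}
(A − (B ∩ D)) − ((B ∪ C) − (A − C)ᶜ)ᶜ = {}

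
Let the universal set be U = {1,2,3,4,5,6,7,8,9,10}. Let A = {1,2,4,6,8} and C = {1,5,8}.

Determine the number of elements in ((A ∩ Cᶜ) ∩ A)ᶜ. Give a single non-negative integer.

7

Cᶜ = {2,3,4,6,7,9,10}
A ∩ Cᶜ = {2,4,6}
(A ∩ Cᶜ) ∩ A = {2,4,6}
((A ∩ Cᶜ) ∩ A)ᶜ = {1,3,5,7,8,9,10}
|((A ∩ Cᶜ) ∩ A)ᶜ| = 7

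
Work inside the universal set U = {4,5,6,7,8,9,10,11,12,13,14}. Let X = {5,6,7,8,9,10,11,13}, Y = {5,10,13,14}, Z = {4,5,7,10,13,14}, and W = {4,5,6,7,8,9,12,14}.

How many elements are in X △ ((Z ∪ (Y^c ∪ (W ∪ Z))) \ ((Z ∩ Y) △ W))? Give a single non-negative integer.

Y^c = {4,6,7,8,9,11,12}
W ∪ Z = {4,5,6,7,8,9,10,12,13,14}
Y^c ∪ (W ∪ Z) = {4,5,6,7,8,9,10,11,12,13,14}
Z ∪ (Y^c ∪ (W ∪ Z)) = {4,5,6,7,8,9,10,11,12,13,14}
Z ∩ Y = {5,10,13,14}
(Z ∩ Y) △ W = {4,6,7,8,9,10,12,13}
(Z ∪ (Y^c ∪ (W ∪ Z))) \ ((Z ∩ Y) △ W) = {5,11,14}
X △ ((Z ∪ (Y^c ∪ (W ∪ Z))) \ ((Z ∩ Y) △ W)) = {6,7,8,9,10,13,14}
|X △ ((Z ∪ (Y^c ∪ (W ∪ Z))) \ ((Z ∩ Y) △ W))| = 7

7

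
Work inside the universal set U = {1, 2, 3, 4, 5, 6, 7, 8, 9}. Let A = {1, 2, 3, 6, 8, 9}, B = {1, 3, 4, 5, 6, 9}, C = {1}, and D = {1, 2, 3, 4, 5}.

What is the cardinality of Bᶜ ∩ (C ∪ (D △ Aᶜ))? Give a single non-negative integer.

Bᶜ = {2, 7, 8}
Aᶜ = {4, 5, 7}
D △ Aᶜ = {1, 2, 3, 7}
C ∪ (D △ Aᶜ) = {1, 2, 3, 7}
Bᶜ ∩ (C ∪ (D △ Aᶜ)) = {2, 7}
|Bᶜ ∩ (C ∪ (D △ Aᶜ))| = 2

2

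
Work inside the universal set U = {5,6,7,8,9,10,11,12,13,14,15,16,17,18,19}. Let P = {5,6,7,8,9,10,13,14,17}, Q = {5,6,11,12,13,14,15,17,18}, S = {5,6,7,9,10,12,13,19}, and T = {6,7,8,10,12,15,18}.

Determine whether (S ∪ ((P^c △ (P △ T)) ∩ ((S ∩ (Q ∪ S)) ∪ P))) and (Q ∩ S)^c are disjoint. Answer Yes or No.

No

P^c = {11,12,15,16,18,19}
P △ T = {5,9,12,13,14,15,17,18}
P^c △ (P △ T) = {5,9,11,13,14,16,17,19}
Q ∪ S = {5,6,7,9,10,11,12,13,14,15,17,18,19}
S ∩ (Q ∪ S) = {5,6,7,9,10,12,13,19}
(S ∩ (Q ∪ S)) ∪ P = {5,6,7,8,9,10,12,13,14,17,19}
(P^c △ (P △ T)) ∩ ((S ∩ (Q ∪ S)) ∪ P) = {5,9,13,14,17,19}
S ∪ ((P^c △ (P △ T)) ∩ ((S ∩ (Q ∪ S)) ∪ P)) = {5,6,7,9,10,12,13,14,17,19}
Q ∩ S = {5,6,12,13}
(Q ∩ S)^c = {7,8,9,10,11,14,15,16,17,18,19}
7 lies in both, so they are not disjoint.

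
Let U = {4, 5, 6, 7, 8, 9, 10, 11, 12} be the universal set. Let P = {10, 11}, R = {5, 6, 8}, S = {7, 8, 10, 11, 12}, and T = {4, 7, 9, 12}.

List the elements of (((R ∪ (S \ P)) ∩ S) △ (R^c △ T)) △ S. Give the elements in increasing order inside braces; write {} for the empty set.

S \ P = {7, 8, 12}
R ∪ (S \ P) = {5, 6, 7, 8, 12}
(R ∪ (S \ P)) ∩ S = {7, 8, 12}
R^c = {4, 7, 9, 10, 11, 12}
R^c △ T = {10, 11}
((R ∪ (S \ P)) ∩ S) △ (R^c △ T) = {7, 8, 10, 11, 12}
(((R ∪ (S \ P)) ∩ S) △ (R^c △ T)) △ S = {}

{}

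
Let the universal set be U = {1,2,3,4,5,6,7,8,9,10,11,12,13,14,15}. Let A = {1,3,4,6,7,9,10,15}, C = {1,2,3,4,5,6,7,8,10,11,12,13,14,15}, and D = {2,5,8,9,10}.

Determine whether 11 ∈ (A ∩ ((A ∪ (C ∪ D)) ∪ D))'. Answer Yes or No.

Yes

11 ∈ C and 11 ∉ D, so 11 ∈ C ∪ D
11 ∉ A and 11 ∈ (C ∪ D), so 11 ∈ A ∪ (C ∪ D)
11 ∈ (A ∪ (C ∪ D)) and 11 ∉ D, so 11 ∈ (A ∪ (C ∪ D)) ∪ D
11 ∉ A and 11 ∈ ((A ∪ (C ∪ D)) ∪ D), so 11 ∉ A ∩ ((A ∪ (C ∪ D)) ∪ D)
11 ∈ (A ∩ ((A ∪ (C ∪ D)) ∪ D))' since 11 ∉ (A ∩ ((A ∪ (C ∪ D)) ∪ D))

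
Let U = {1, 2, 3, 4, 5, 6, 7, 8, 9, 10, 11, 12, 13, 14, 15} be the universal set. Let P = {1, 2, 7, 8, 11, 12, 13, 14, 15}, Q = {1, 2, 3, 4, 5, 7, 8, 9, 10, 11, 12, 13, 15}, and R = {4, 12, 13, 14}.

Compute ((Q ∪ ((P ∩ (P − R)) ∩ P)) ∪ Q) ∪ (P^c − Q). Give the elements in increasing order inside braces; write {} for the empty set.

{1, 2, 3, 4, 5, 6, 7, 8, 9, 10, 11, 12, 13, 15}

P − R = {1, 2, 7, 8, 11, 15}
P ∩ (P − R) = {1, 2, 7, 8, 11, 15}
(P ∩ (P − R)) ∩ P = {1, 2, 7, 8, 11, 15}
Q ∪ ((P ∩ (P − R)) ∩ P) = {1, 2, 3, 4, 5, 7, 8, 9, 10, 11, 12, 13, 15}
(Q ∪ ((P ∩ (P − R)) ∩ P)) ∪ Q = {1, 2, 3, 4, 5, 7, 8, 9, 10, 11, 12, 13, 15}
P^c = {3, 4, 5, 6, 9, 10}
P^c − Q = {6}
((Q ∪ ((P ∩ (P − R)) ∩ P)) ∪ Q) ∪ (P^c − Q) = {1, 2, 3, 4, 5, 6, 7, 8, 9, 10, 11, 12, 13, 15}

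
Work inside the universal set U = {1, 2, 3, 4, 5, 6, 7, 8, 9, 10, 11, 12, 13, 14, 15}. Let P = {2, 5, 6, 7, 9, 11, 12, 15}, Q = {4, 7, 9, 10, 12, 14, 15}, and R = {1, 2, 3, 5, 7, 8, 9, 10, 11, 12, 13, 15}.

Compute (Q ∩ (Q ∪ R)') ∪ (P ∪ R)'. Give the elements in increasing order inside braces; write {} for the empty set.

{4, 14}

Q ∪ R = {1, 2, 3, 4, 5, 7, 8, 9, 10, 11, 12, 13, 14, 15}
(Q ∪ R)' = {6}
Q ∩ (Q ∪ R)' = {}
P ∪ R = {1, 2, 3, 5, 6, 7, 8, 9, 10, 11, 12, 13, 15}
(P ∪ R)' = {4, 14}
(Q ∩ (Q ∪ R)') ∪ (P ∪ R)' = {4, 14}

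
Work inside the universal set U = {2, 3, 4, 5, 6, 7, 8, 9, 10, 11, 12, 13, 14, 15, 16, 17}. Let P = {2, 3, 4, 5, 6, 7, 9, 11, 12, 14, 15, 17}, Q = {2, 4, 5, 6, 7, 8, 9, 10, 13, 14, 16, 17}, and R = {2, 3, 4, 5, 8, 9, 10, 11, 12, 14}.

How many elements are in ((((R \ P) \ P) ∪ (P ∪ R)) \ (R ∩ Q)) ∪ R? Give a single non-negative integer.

R \ P = {8, 10}
(R \ P) \ P = {8, 10}
P ∪ R = {2, 3, 4, 5, 6, 7, 8, 9, 10, 11, 12, 14, 15, 17}
((R \ P) \ P) ∪ (P ∪ R) = {2, 3, 4, 5, 6, 7, 8, 9, 10, 11, 12, 14, 15, 17}
R ∩ Q = {2, 4, 5, 8, 9, 10, 14}
(((R \ P) \ P) ∪ (P ∪ R)) \ (R ∩ Q) = {3, 6, 7, 11, 12, 15, 17}
((((R \ P) \ P) ∪ (P ∪ R)) \ (R ∩ Q)) ∪ R = {2, 3, 4, 5, 6, 7, 8, 9, 10, 11, 12, 14, 15, 17}
|((((R \ P) \ P) ∪ (P ∪ R)) \ (R ∩ Q)) ∪ R| = 14

14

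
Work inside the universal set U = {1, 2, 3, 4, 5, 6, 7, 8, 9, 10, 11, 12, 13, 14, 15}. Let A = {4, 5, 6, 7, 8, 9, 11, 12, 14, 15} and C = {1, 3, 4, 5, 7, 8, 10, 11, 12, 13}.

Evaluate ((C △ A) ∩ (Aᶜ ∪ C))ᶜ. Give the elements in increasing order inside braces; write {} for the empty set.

C △ A = {1, 3, 6, 9, 10, 13, 14, 15}
Aᶜ = {1, 2, 3, 10, 13}
Aᶜ ∪ C = {1, 2, 3, 4, 5, 7, 8, 10, 11, 12, 13}
(C △ A) ∩ (Aᶜ ∪ C) = {1, 3, 10, 13}
((C △ A) ∩ (Aᶜ ∪ C))ᶜ = {2, 4, 5, 6, 7, 8, 9, 11, 12, 14, 15}

{2, 4, 5, 6, 7, 8, 9, 11, 12, 14, 15}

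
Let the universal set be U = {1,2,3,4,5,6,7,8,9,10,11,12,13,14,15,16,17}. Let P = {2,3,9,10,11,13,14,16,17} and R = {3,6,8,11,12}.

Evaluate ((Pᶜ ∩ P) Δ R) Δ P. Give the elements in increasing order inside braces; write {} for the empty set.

{2,6,8,9,10,12,13,14,16,17}

Pᶜ = {1,4,5,6,7,8,12,15}
Pᶜ ∩ P = {}
(Pᶜ ∩ P) Δ R = {3,6,8,11,12}
((Pᶜ ∩ P) Δ R) Δ P = {2,6,8,9,10,12,13,14,16,17}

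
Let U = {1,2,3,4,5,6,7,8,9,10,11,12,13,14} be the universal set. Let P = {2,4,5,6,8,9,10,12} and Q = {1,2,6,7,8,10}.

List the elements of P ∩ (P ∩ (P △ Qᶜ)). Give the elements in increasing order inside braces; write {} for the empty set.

Qᶜ = {3,4,5,9,11,12,13,14}
P △ Qᶜ = {2,3,6,8,10,11,13,14}
P ∩ (P △ Qᶜ) = {2,6,8,10}
P ∩ (P ∩ (P △ Qᶜ)) = {2,6,8,10}

{2,6,8,10}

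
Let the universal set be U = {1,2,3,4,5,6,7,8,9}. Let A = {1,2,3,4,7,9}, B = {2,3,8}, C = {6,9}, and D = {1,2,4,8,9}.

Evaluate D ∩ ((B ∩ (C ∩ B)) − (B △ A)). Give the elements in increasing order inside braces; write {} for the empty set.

C ∩ B = {}
B ∩ (C ∩ B) = {}
B △ A = {1,4,7,8,9}
(B ∩ (C ∩ B)) − (B △ A) = {}
D ∩ ((B ∩ (C ∩ B)) − (B △ A)) = {}

{}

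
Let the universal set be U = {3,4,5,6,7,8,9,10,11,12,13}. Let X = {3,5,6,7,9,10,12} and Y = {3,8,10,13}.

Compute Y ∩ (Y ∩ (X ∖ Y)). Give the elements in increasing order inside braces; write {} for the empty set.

{}

X ∖ Y = {5,6,7,9,12}
Y ∩ (X ∖ Y) = {}
Y ∩ (Y ∩ (X ∖ Y)) = {}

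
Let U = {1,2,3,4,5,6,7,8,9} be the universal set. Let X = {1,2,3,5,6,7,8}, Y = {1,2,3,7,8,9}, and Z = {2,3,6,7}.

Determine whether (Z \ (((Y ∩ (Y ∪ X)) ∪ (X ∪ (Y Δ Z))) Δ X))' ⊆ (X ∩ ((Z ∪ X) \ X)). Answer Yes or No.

Y ∪ X = {1,2,3,5,6,7,8,9}
Y ∩ (Y ∪ X) = {1,2,3,7,8,9}
Y Δ Z = {1,6,8,9}
X ∪ (Y Δ Z) = {1,2,3,5,6,7,8,9}
(Y ∩ (Y ∪ X)) ∪ (X ∪ (Y Δ Z)) = {1,2,3,5,6,7,8,9}
((Y ∩ (Y ∪ X)) ∪ (X ∪ (Y Δ Z))) Δ X = {9}
Z \ (((Y ∩ (Y ∪ X)) ∪ (X ∪ (Y Δ Z))) Δ X) = {2,3,6,7}
(Z \ (((Y ∩ (Y ∪ X)) ∪ (X ∪ (Y Δ Z))) Δ X))' = {1,4,5,8,9}
Z ∪ X = {1,2,3,5,6,7,8}
(Z ∪ X) \ X = {}
X ∩ ((Z ∪ X) \ X) = {}
1 ∈ (Z \ (((Y ∩ (Y ∪ X)) ∪ (X ∪ (Y Δ Z))) Δ X))' but 1 ∉ X ∩ ((Z ∪ X) \ X), so the inclusion fails.

No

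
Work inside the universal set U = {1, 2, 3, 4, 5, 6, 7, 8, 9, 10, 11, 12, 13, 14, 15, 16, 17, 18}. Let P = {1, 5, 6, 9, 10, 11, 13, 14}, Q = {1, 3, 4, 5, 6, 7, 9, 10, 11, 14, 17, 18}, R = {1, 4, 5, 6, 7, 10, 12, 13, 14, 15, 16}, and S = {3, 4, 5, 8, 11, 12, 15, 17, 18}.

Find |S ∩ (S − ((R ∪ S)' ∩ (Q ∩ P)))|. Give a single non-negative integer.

9

R ∪ S = {1, 3, 4, 5, 6, 7, 8, 10, 11, 12, 13, 14, 15, 16, 17, 18}
(R ∪ S)' = {2, 9}
Q ∩ P = {1, 5, 6, 9, 10, 11, 14}
(R ∪ S)' ∩ (Q ∩ P) = {9}
S − ((R ∪ S)' ∩ (Q ∩ P)) = {3, 4, 5, 8, 11, 12, 15, 17, 18}
S ∩ (S − ((R ∪ S)' ∩ (Q ∩ P))) = {3, 4, 5, 8, 11, 12, 15, 17, 18}
|S ∩ (S − ((R ∪ S)' ∩ (Q ∩ P)))| = 9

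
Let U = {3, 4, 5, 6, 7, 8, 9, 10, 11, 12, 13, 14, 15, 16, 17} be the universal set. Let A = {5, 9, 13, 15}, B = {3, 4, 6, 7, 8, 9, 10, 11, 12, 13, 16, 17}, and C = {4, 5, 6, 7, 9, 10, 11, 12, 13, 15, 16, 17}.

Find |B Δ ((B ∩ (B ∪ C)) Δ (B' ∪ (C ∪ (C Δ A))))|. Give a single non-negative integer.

13

B ∪ C = {3, 4, 5, 6, 7, 8, 9, 10, 11, 12, 13, 15, 16, 17}
B ∩ (B ∪ C) = {3, 4, 6, 7, 8, 9, 10, 11, 12, 13, 16, 17}
B' = {5, 14, 15}
C Δ A = {4, 6, 7, 10, 11, 12, 16, 17}
C ∪ (C Δ A) = {4, 5, 6, 7, 9, 10, 11, 12, 13, 15, 16, 17}
B' ∪ (C ∪ (C Δ A)) = {4, 5, 6, 7, 9, 10, 11, 12, 13, 14, 15, 16, 17}
(B ∩ (B ∪ C)) Δ (B' ∪ (C ∪ (C Δ A))) = {3, 5, 8, 14, 15}
B Δ ((B ∩ (B ∪ C)) Δ (B' ∪ (C ∪ (C Δ A)))) = {4, 5, 6, 7, 9, 10, 11, 12, 13, 14, 15, 16, 17}
|B Δ ((B ∩ (B ∪ C)) Δ (B' ∪ (C ∪ (C Δ A))))| = 13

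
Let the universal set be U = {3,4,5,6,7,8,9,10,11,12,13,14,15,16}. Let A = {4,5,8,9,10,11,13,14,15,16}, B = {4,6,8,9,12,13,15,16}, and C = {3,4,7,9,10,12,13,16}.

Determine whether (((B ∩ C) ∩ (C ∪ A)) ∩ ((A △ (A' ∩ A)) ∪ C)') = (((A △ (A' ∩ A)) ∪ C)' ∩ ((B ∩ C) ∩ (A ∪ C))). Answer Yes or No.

B ∩ C = {4,9,12,13,16}
C ∪ A = {3,4,5,7,8,9,10,11,12,13,14,15,16}
(B ∩ C) ∩ (C ∪ A) = {4,9,12,13,16}
A' = {3,6,7,12}
A' ∩ A = {}
A △ (A' ∩ A) = {4,5,8,9,10,11,13,14,15,16}
(A △ (A' ∩ A)) ∪ C = {3,4,5,7,8,9,10,11,12,13,14,15,16}
((A △ (A' ∩ A)) ∪ C)' = {6}
((B ∩ C) ∩ (C ∪ A)) ∩ ((A △ (A' ∩ A)) ∪ C)' = {}
A ∪ C = {3,4,5,7,8,9,10,11,12,13,14,15,16}
(B ∩ C) ∩ (A ∪ C) = {4,9,12,13,16}
((A △ (A' ∩ A)) ∪ C)' ∩ ((B ∩ C) ∩ (A ∪ C)) = {}
Both equal {}, so ((B ∩ C) ∩ (C ∪ A)) ∩ ((A △ (A' ∩ A)) ∪ C)' = ((A △ (A' ∩ A)) ∪ C)' ∩ ((B ∩ C) ∩ (A ∪ C)).

Yes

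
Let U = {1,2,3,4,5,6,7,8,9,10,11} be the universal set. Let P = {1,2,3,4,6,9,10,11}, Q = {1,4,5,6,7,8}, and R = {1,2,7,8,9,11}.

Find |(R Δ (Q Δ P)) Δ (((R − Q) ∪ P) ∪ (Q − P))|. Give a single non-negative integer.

7

Q Δ P = {2,3,5,7,8,9,10,11}
R Δ (Q Δ P) = {1,3,5,10}
R − Q = {2,9,11}
(R − Q) ∪ P = {1,2,3,4,6,9,10,11}
Q − P = {5,7,8}
((R − Q) ∪ P) ∪ (Q − P) = {1,2,3,4,5,6,7,8,9,10,11}
(R Δ (Q Δ P)) Δ (((R − Q) ∪ P) ∪ (Q − P)) = {2,4,6,7,8,9,11}
|(R Δ (Q Δ P)) Δ (((R − Q) ∪ P) ∪ (Q − P))| = 7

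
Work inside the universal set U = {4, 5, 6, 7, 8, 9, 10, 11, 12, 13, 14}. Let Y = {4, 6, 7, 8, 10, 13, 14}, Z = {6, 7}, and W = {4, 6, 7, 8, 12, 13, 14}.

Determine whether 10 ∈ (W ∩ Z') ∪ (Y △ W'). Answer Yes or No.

10 ∉ Z, so 10 ∈ Z'
10 ∉ W and 10 ∈ Z', so 10 ∉ W ∩ Z'
10 ∉ W, so 10 ∈ W'
10 ∈ Y and 10 ∈ W', so 10 ∉ Y △ W'
10 ∉ (W ∩ Z') and 10 ∉ (Y △ W'), so 10 ∉ (W ∩ Z') ∪ (Y △ W')

No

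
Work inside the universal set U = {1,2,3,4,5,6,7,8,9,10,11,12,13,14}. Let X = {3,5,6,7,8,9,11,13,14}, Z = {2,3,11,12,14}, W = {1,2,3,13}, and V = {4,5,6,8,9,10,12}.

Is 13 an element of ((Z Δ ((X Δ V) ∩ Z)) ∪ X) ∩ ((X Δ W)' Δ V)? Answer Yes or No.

Yes

13 ∈ X and 13 ∉ V, so 13 ∈ X Δ V
13 ∈ (X Δ V) and 13 ∉ Z, so 13 ∉ (X Δ V) ∩ Z
13 ∉ Z and 13 ∉ ((X Δ V) ∩ Z), so 13 ∉ Z Δ ((X Δ V) ∩ Z)
13 ∉ (Z Δ ((X Δ V) ∩ Z)) and 13 ∈ X, so 13 ∈ (Z Δ ((X Δ V) ∩ Z)) ∪ X
13 ∈ X and 13 ∈ W, so 13 ∉ X Δ W
13 ∈ (X Δ W)' since 13 ∉ (X Δ W)
13 ∈ (X Δ W)' and 13 ∉ V, so 13 ∈ (X Δ W)' Δ V
13 ∈ ((Z Δ ((X Δ V) ∩ Z)) ∪ X) and 13 ∈ ((X Δ W)' Δ V), so 13 ∈ ((Z Δ ((X Δ V) ∩ Z)) ∪ X) ∩ ((X Δ W)' Δ V)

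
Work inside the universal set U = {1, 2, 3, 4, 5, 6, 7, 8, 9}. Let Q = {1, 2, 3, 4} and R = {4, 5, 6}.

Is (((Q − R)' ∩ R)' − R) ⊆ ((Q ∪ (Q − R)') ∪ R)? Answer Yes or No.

Q − R = {1, 2, 3}
(Q − R)' = {4, 5, 6, 7, 8, 9}
(Q − R)' ∩ R = {4, 5, 6}
((Q − R)' ∩ R)' = {1, 2, 3, 7, 8, 9}
((Q − R)' ∩ R)' − R = {1, 2, 3, 7, 8, 9}
Q ∪ (Q − R)' = {1, 2, 3, 4, 5, 6, 7, 8, 9}
(Q ∪ (Q − R)') ∪ R = {1, 2, 3, 4, 5, 6, 7, 8, 9}
Every element of {1, 2, 3, 7, 8, 9} is in {1, 2, 3, 4, 5, 6, 7, 8, 9}, so ((Q − R)' ∩ R)' − R ⊆ (Q ∪ (Q − R)') ∪ R.

Yes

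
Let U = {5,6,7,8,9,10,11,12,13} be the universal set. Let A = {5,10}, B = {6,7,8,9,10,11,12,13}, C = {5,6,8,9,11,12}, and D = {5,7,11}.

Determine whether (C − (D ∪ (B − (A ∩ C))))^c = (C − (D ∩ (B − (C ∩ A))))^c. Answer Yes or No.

No

A ∩ C = {5}
B − (A ∩ C) = {6,7,8,9,10,11,12,13}
D ∪ (B − (A ∩ C)) = {5,6,7,8,9,10,11,12,13}
C − (D ∪ (B − (A ∩ C))) = {}
(C − (D ∪ (B − (A ∩ C))))^c = {5,6,7,8,9,10,11,12,13}
C ∩ A = {5}
B − (C ∩ A) = {6,7,8,9,10,11,12,13}
D ∩ (B − (C ∩ A)) = {7,11}
C − (D ∩ (B − (C ∩ A))) = {5,6,8,9,12}
(C − (D ∩ (B − (C ∩ A))))^c = {7,10,11,13}
5 ∈ (C − (D ∪ (B − (A ∩ C))))^c but 5 ∉ (C − (D ∩ (B − (C ∩ A))))^c, so they differ.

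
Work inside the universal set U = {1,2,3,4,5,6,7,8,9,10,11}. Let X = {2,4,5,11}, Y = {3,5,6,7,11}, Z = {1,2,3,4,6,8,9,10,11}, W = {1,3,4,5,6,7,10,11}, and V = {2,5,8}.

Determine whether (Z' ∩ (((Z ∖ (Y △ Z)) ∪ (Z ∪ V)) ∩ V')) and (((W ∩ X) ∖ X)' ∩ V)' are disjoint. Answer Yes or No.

Z' = {5,7}
Y △ Z = {1,2,4,5,7,8,9,10}
Z ∖ (Y △ Z) = {3,6,11}
Z ∪ V = {1,2,3,4,5,6,8,9,10,11}
(Z ∖ (Y △ Z)) ∪ (Z ∪ V) = {1,2,3,4,5,6,8,9,10,11}
V' = {1,3,4,6,7,9,10,11}
((Z ∖ (Y △ Z)) ∪ (Z ∪ V)) ∩ V' = {1,3,4,6,9,10,11}
Z' ∩ (((Z ∖ (Y △ Z)) ∪ (Z ∪ V)) ∩ V') = {}
W ∩ X = {4,5,11}
(W ∩ X) ∖ X = {}
((W ∩ X) ∖ X)' = {1,2,3,4,5,6,7,8,9,10,11}
((W ∩ X) ∖ X)' ∩ V = {2,5,8}
(((W ∩ X) ∖ X)' ∩ V)' = {1,3,4,6,7,9,10,11}
{} and {1,3,4,6,7,9,10,11} share no elements.

Yes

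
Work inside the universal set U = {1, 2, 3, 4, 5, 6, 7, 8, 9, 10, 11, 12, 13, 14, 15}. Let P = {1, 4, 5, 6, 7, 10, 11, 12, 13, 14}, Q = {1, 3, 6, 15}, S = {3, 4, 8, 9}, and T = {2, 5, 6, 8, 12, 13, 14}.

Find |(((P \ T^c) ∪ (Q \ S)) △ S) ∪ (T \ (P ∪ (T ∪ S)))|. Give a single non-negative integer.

11

T^c = {1, 3, 4, 7, 9, 10, 11, 15}
P \ T^c = {5, 6, 12, 13, 14}
Q \ S = {1, 6, 15}
(P \ T^c) ∪ (Q \ S) = {1, 5, 6, 12, 13, 14, 15}
((P \ T^c) ∪ (Q \ S)) △ S = {1, 3, 4, 5, 6, 8, 9, 12, 13, 14, 15}
T ∪ S = {2, 3, 4, 5, 6, 8, 9, 12, 13, 14}
P ∪ (T ∪ S) = {1, 2, 3, 4, 5, 6, 7, 8, 9, 10, 11, 12, 13, 14}
T \ (P ∪ (T ∪ S)) = {}
(((P \ T^c) ∪ (Q \ S)) △ S) ∪ (T \ (P ∪ (T ∪ S))) = {1, 3, 4, 5, 6, 8, 9, 12, 13, 14, 15}
|(((P \ T^c) ∪ (Q \ S)) △ S) ∪ (T \ (P ∪ (T ∪ S)))| = 11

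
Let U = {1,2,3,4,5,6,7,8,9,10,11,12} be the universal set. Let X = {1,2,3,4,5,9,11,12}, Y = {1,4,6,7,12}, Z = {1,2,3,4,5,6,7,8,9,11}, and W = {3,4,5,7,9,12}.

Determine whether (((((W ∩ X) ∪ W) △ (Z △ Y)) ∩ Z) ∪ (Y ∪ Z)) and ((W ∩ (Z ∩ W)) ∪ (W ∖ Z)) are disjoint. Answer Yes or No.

No

W ∩ X = {3,4,5,9,12}
(W ∩ X) ∪ W = {3,4,5,7,9,12}
Z △ Y = {2,3,5,8,9,11,12}
((W ∩ X) ∪ W) △ (Z △ Y) = {2,4,7,8,11}
(((W ∩ X) ∪ W) △ (Z △ Y)) ∩ Z = {2,4,7,8,11}
Y ∪ Z = {1,2,3,4,5,6,7,8,9,11,12}
((((W ∩ X) ∪ W) △ (Z △ Y)) ∩ Z) ∪ (Y ∪ Z) = {1,2,3,4,5,6,7,8,9,11,12}
Z ∩ W = {3,4,5,7,9}
W ∩ (Z ∩ W) = {3,4,5,7,9}
W ∖ Z = {12}
(W ∩ (Z ∩ W)) ∪ (W ∖ Z) = {3,4,5,7,9,12}
3 lies in both, so they are not disjoint.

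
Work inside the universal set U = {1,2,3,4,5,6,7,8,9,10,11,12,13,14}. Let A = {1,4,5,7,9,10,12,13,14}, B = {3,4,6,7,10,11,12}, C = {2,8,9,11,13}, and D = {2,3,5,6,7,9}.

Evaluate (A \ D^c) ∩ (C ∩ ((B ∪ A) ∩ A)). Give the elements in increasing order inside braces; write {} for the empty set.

D^c = {1,4,8,10,11,12,13,14}
A \ D^c = {5,7,9}
B ∪ A = {1,3,4,5,6,7,9,10,11,12,13,14}
(B ∪ A) ∩ A = {1,4,5,7,9,10,12,13,14}
C ∩ ((B ∪ A) ∩ A) = {9,13}
(A \ D^c) ∩ (C ∩ ((B ∪ A) ∩ A)) = {9}

{9}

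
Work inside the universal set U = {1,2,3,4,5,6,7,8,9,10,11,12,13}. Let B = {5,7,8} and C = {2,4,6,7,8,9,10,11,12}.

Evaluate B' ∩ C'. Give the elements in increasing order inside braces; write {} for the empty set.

{1,3,13}

B' = {1,2,3,4,6,9,10,11,12,13}
C' = {1,3,5,13}
B' ∩ C' = {1,3,13}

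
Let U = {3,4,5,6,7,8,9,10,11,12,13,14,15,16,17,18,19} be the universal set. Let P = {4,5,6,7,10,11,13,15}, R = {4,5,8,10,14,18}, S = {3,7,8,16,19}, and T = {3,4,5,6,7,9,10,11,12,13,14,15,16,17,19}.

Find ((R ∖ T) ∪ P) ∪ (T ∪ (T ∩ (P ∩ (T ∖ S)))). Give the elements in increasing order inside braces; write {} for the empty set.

{3,4,5,6,7,8,9,10,11,12,13,14,15,16,17,18,19}

R ∖ T = {8,18}
(R ∖ T) ∪ P = {4,5,6,7,8,10,11,13,15,18}
T ∖ S = {4,5,6,9,10,11,12,13,14,15,17}
P ∩ (T ∖ S) = {4,5,6,10,11,13,15}
T ∩ (P ∩ (T ∖ S)) = {4,5,6,10,11,13,15}
T ∪ (T ∩ (P ∩ (T ∖ S))) = {3,4,5,6,7,9,10,11,12,13,14,15,16,17,19}
((R ∖ T) ∪ P) ∪ (T ∪ (T ∩ (P ∩ (T ∖ S)))) = {3,4,5,6,7,8,9,10,11,12,13,14,15,16,17,18,19}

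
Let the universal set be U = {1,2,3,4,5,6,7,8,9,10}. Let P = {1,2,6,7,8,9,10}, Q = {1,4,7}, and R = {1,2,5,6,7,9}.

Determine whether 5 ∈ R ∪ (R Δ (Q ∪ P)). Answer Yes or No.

Yes

5 ∉ Q and 5 ∉ P, so 5 ∉ Q ∪ P
5 ∈ R and 5 ∉ (Q ∪ P), so 5 ∈ R Δ (Q ∪ P)
5 ∈ R and 5 ∈ (R Δ (Q ∪ P)), so 5 ∈ R ∪ (R Δ (Q ∪ P))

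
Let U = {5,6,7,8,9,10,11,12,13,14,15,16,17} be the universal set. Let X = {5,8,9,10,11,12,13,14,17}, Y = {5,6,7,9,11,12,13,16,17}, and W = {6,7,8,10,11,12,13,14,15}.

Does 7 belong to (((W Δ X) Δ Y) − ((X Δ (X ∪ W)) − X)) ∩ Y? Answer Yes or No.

No

7 ∈ W and 7 ∉ X, so 7 ∈ W Δ X
7 ∈ (W Δ X) and 7 ∈ Y, so 7 ∉ (W Δ X) Δ Y
7 ∉ X and 7 ∈ W, so 7 ∈ X ∪ W
7 ∉ X and 7 ∈ (X ∪ W), so 7 ∈ X Δ (X ∪ W)
7 ∈ (X Δ (X ∪ W)) and 7 ∉ X, so 7 ∈ (X Δ (X ∪ W)) − X
7 ∉ ((W Δ X) Δ Y) and 7 ∈ ((X Δ (X ∪ W)) − X), so 7 ∉ ((W Δ X) Δ Y) − ((X Δ (X ∪ W)) − X)
7 ∉ (((W Δ X) Δ Y) − ((X Δ (X ∪ W)) − X)) and 7 ∈ Y, so 7 ∉ (((W Δ X) Δ Y) − ((X Δ (X ∪ W)) − X)) ∩ Y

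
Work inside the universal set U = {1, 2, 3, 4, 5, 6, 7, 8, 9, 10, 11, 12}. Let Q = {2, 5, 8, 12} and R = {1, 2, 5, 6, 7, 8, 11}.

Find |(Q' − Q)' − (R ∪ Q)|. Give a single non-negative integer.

0

Q' = {1, 3, 4, 6, 7, 9, 10, 11}
Q' − Q = {1, 3, 4, 6, 7, 9, 10, 11}
(Q' − Q)' = {2, 5, 8, 12}
R ∪ Q = {1, 2, 5, 6, 7, 8, 11, 12}
(Q' − Q)' − (R ∪ Q) = {}
|(Q' − Q)' − (R ∪ Q)| = 0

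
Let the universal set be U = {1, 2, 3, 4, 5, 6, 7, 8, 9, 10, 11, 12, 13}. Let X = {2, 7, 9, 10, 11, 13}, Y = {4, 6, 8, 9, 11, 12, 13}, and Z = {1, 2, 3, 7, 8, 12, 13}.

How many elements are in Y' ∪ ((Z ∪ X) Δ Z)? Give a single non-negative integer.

8

Y' = {1, 2, 3, 5, 7, 10}
Z ∪ X = {1, 2, 3, 7, 8, 9, 10, 11, 12, 13}
(Z ∪ X) Δ Z = {9, 10, 11}
Y' ∪ ((Z ∪ X) Δ Z) = {1, 2, 3, 5, 7, 9, 10, 11}
|Y' ∪ ((Z ∪ X) Δ Z)| = 8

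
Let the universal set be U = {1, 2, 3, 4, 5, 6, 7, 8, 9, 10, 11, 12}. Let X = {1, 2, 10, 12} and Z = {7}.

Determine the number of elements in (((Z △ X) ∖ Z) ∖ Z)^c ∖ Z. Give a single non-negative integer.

7

Z △ X = {1, 2, 7, 10, 12}
(Z △ X) ∖ Z = {1, 2, 10, 12}
((Z △ X) ∖ Z) ∖ Z = {1, 2, 10, 12}
(((Z △ X) ∖ Z) ∖ Z)^c = {3, 4, 5, 6, 7, 8, 9, 11}
(((Z △ X) ∖ Z) ∖ Z)^c ∖ Z = {3, 4, 5, 6, 8, 9, 11}
|(((Z △ X) ∖ Z) ∖ Z)^c ∖ Z| = 7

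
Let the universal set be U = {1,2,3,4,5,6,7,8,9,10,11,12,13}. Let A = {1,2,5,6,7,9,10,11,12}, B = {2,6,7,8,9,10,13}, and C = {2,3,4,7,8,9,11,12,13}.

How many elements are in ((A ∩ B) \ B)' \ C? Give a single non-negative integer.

A ∩ B = {2,6,7,9,10}
(A ∩ B) \ B = {}
((A ∩ B) \ B)' = {1,2,3,4,5,6,7,8,9,10,11,12,13}
((A ∩ B) \ B)' \ C = {1,5,6,10}
|((A ∩ B) \ B)' \ C| = 4

4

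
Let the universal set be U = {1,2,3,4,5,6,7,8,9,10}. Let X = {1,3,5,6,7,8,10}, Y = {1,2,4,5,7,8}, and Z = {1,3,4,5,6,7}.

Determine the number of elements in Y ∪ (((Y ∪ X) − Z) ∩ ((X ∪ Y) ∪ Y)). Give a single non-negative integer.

Y ∪ X = {1,2,3,4,5,6,7,8,10}
(Y ∪ X) − Z = {2,8,10}
X ∪ Y = {1,2,3,4,5,6,7,8,10}
(X ∪ Y) ∪ Y = {1,2,3,4,5,6,7,8,10}
((Y ∪ X) − Z) ∩ ((X ∪ Y) ∪ Y) = {2,8,10}
Y ∪ (((Y ∪ X) − Z) ∩ ((X ∪ Y) ∪ Y)) = {1,2,4,5,7,8,10}
|Y ∪ (((Y ∪ X) − Z) ∩ ((X ∪ Y) ∪ Y))| = 7

7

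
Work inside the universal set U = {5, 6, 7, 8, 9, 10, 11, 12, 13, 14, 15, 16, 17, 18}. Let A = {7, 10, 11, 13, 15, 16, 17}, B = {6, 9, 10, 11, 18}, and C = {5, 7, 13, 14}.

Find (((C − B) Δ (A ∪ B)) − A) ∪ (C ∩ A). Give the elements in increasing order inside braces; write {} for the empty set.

{5, 6, 7, 9, 13, 14, 18}

C − B = {5, 7, 13, 14}
A ∪ B = {6, 7, 9, 10, 11, 13, 15, 16, 17, 18}
(C − B) Δ (A ∪ B) = {5, 6, 9, 10, 11, 14, 15, 16, 17, 18}
((C − B) Δ (A ∪ B)) − A = {5, 6, 9, 14, 18}
C ∩ A = {7, 13}
(((C − B) Δ (A ∪ B)) − A) ∪ (C ∩ A) = {5, 6, 7, 9, 13, 14, 18}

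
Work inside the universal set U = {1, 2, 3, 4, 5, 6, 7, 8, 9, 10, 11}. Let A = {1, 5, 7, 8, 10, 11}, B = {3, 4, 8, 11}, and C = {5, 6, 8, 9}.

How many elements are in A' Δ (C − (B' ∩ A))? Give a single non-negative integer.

A' = {2, 3, 4, 6, 9}
B' = {1, 2, 5, 6, 7, 9, 10}
B' ∩ A = {1, 5, 7, 10}
C − (B' ∩ A) = {6, 8, 9}
A' Δ (C − (B' ∩ A)) = {2, 3, 4, 8}
|A' Δ (C − (B' ∩ A))| = 4

4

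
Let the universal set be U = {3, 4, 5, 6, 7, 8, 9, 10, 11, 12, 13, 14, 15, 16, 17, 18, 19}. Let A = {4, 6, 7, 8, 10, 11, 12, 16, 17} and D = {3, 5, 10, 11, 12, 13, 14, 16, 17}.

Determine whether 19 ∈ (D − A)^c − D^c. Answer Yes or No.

No

19 ∉ D and 19 ∉ A, so 19 ∉ D − A
19 ∈ (D − A)^c since 19 ∉ (D − A)
19 ∉ D, so 19 ∈ D^c
19 ∈ (D − A)^c and 19 ∈ D^c, so 19 ∉ (D − A)^c − D^c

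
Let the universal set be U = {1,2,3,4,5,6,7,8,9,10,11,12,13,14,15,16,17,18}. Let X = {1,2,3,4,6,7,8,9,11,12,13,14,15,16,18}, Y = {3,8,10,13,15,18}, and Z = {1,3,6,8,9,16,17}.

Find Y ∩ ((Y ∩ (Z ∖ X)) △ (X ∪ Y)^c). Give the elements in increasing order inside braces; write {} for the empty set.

{}

Z ∖ X = {17}
Y ∩ (Z ∖ X) = {}
X ∪ Y = {1,2,3,4,6,7,8,9,10,11,12,13,14,15,16,18}
(X ∪ Y)^c = {5,17}
(Y ∩ (Z ∖ X)) △ (X ∪ Y)^c = {5,17}
Y ∩ ((Y ∩ (Z ∖ X)) △ (X ∪ Y)^c) = {}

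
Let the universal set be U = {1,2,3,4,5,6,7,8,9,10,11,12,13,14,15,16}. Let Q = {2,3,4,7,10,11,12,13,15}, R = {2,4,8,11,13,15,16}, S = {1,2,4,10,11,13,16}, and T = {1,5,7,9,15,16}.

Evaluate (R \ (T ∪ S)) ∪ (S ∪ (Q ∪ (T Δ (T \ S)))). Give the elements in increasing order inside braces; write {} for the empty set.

{1,2,3,4,7,8,10,11,12,13,15,16}

T ∪ S = {1,2,4,5,7,9,10,11,13,15,16}
R \ (T ∪ S) = {8}
T \ S = {5,7,9,15}
T Δ (T \ S) = {1,16}
Q ∪ (T Δ (T \ S)) = {1,2,3,4,7,10,11,12,13,15,16}
S ∪ (Q ∪ (T Δ (T \ S))) = {1,2,3,4,7,10,11,12,13,15,16}
(R \ (T ∪ S)) ∪ (S ∪ (Q ∪ (T Δ (T \ S)))) = {1,2,3,4,7,8,10,11,12,13,15,16}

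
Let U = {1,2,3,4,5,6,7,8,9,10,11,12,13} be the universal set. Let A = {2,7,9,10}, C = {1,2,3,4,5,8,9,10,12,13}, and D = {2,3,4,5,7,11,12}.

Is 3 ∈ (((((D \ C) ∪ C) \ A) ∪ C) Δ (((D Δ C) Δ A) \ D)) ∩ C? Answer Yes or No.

Yes

3 ∈ D and 3 ∈ C, so 3 ∉ D \ C
3 ∉ (D \ C) and 3 ∈ C, so 3 ∈ (D \ C) ∪ C
3 ∈ ((D \ C) ∪ C) and 3 ∉ A, so 3 ∈ ((D \ C) ∪ C) \ A
3 ∈ (((D \ C) ∪ C) \ A) and 3 ∈ C, so 3 ∈ (((D \ C) ∪ C) \ A) ∪ C
3 ∈ D and 3 ∈ C, so 3 ∉ D Δ C
3 ∉ (D Δ C) and 3 ∉ A, so 3 ∉ (D Δ C) Δ A
3 ∉ ((D Δ C) Δ A) and 3 ∈ D, so 3 ∉ ((D Δ C) Δ A) \ D
3 ∈ ((((D \ C) ∪ C) \ A) ∪ C) and 3 ∉ (((D Δ C) Δ A) \ D), so 3 ∈ ((((D \ C) ∪ C) \ A) ∪ C) Δ (((D Δ C) Δ A) \ D)
3 ∈ (((((D \ C) ∪ C) \ A) ∪ C) Δ (((D Δ C) Δ A) \ D)) and 3 ∈ C, so 3 ∈ (((((D \ C) ∪ C) \ A) ∪ C) Δ (((D Δ C) Δ A) \ D)) ∩ C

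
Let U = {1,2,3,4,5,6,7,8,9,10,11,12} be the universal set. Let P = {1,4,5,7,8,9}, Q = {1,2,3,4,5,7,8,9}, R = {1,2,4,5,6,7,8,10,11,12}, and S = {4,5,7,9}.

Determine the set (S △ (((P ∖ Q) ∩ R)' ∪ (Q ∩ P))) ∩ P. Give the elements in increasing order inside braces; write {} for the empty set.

P ∖ Q = {}
(P ∖ Q) ∩ R = {}
((P ∖ Q) ∩ R)' = {1,2,3,4,5,6,7,8,9,10,11,12}
Q ∩ P = {1,4,5,7,8,9}
((P ∖ Q) ∩ R)' ∪ (Q ∩ P) = {1,2,3,4,5,6,7,8,9,10,11,12}
S △ (((P ∖ Q) ∩ R)' ∪ (Q ∩ P)) = {1,2,3,6,8,10,11,12}
(S △ (((P ∖ Q) ∩ R)' ∪ (Q ∩ P))) ∩ P = {1,8}

{1,8}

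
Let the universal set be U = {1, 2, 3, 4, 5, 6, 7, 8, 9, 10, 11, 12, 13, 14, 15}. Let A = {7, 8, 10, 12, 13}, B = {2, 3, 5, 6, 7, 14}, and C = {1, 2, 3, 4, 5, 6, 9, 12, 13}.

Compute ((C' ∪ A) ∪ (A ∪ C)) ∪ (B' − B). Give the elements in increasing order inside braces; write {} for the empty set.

C' = {7, 8, 10, 11, 14, 15}
C' ∪ A = {7, 8, 10, 11, 12, 13, 14, 15}
A ∪ C = {1, 2, 3, 4, 5, 6, 7, 8, 9, 10, 12, 13}
(C' ∪ A) ∪ (A ∪ C) = {1, 2, 3, 4, 5, 6, 7, 8, 9, 10, 11, 12, 13, 14, 15}
B' = {1, 4, 8, 9, 10, 11, 12, 13, 15}
B' − B = {1, 4, 8, 9, 10, 11, 12, 13, 15}
((C' ∪ A) ∪ (A ∪ C)) ∪ (B' − B) = {1, 2, 3, 4, 5, 6, 7, 8, 9, 10, 11, 12, 13, 14, 15}

{1, 2, 3, 4, 5, 6, 7, 8, 9, 10, 11, 12, 13, 14, 15}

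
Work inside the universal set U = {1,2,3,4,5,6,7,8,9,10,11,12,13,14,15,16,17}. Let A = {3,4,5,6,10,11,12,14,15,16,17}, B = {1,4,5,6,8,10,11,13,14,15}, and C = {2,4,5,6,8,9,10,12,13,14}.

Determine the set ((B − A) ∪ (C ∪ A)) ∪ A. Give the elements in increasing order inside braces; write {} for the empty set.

{1,2,3,4,5,6,8,9,10,11,12,13,14,15,16,17}

B − A = {1,8,13}
C ∪ A = {2,3,4,5,6,8,9,10,11,12,13,14,15,16,17}
(B − A) ∪ (C ∪ A) = {1,2,3,4,5,6,8,9,10,11,12,13,14,15,16,17}
((B − A) ∪ (C ∪ A)) ∪ A = {1,2,3,4,5,6,8,9,10,11,12,13,14,15,16,17}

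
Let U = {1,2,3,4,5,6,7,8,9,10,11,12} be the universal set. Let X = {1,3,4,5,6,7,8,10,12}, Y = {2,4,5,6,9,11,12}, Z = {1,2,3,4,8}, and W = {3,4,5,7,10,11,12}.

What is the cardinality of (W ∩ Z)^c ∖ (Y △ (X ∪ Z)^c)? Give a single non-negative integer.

6

W ∩ Z = {3,4}
(W ∩ Z)^c = {1,2,5,6,7,8,9,10,11,12}
X ∪ Z = {1,2,3,4,5,6,7,8,10,12}
(X ∪ Z)^c = {9,11}
Y △ (X ∪ Z)^c = {2,4,5,6,12}
(W ∩ Z)^c ∖ (Y △ (X ∪ Z)^c) = {1,7,8,9,10,11}
|(W ∩ Z)^c ∖ (Y △ (X ∪ Z)^c)| = 6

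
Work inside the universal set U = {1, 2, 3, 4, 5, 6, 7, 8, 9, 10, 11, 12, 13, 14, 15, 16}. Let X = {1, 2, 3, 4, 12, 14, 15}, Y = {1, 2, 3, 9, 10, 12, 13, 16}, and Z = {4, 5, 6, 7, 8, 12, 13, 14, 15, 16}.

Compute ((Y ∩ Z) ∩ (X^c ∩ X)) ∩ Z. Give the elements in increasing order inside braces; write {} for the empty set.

Y ∩ Z = {12, 13, 16}
X^c = {5, 6, 7, 8, 9, 10, 11, 13, 16}
X^c ∩ X = {}
(Y ∩ Z) ∩ (X^c ∩ X) = {}
((Y ∩ Z) ∩ (X^c ∩ X)) ∩ Z = {}

{}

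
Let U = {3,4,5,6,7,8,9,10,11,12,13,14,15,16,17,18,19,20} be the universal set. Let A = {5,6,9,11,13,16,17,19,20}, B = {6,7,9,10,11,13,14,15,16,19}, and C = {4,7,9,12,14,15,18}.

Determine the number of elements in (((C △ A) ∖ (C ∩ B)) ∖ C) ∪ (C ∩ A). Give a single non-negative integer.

9

C △ A = {4,5,6,7,11,12,13,14,15,16,17,18,19,20}
C ∩ B = {7,9,14,15}
(C △ A) ∖ (C ∩ B) = {4,5,6,11,12,13,16,17,18,19,20}
((C △ A) ∖ (C ∩ B)) ∖ C = {5,6,11,13,16,17,19,20}
C ∩ A = {9}
(((C △ A) ∖ (C ∩ B)) ∖ C) ∪ (C ∩ A) = {5,6,9,11,13,16,17,19,20}
|(((C △ A) ∖ (C ∩ B)) ∖ C) ∪ (C ∩ A)| = 9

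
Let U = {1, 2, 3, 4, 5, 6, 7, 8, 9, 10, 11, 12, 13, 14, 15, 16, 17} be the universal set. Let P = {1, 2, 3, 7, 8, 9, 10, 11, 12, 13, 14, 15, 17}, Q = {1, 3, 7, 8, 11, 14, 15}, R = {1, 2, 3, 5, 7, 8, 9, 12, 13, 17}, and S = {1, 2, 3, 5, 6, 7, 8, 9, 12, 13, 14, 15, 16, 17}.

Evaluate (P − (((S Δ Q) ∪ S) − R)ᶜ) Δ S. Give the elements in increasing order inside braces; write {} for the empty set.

S Δ Q = {2, 5, 6, 9, 11, 12, 13, 16, 17}
(S Δ Q) ∪ S = {1, 2, 3, 5, 6, 7, 8, 9, 11, 12, 13, 14, 15, 16, 17}
((S Δ Q) ∪ S) − R = {6, 11, 14, 15, 16}
(((S Δ Q) ∪ S) − R)ᶜ = {1, 2, 3, 4, 5, 7, 8, 9, 10, 12, 13, 17}
P − (((S Δ Q) ∪ S) − R)ᶜ = {11, 14, 15}
(P − (((S Δ Q) ∪ S) − R)ᶜ) Δ S = {1, 2, 3, 5, 6, 7, 8, 9, 11, 12, 13, 16, 17}

{1, 2, 3, 5, 6, 7, 8, 9, 11, 12, 13, 16, 17}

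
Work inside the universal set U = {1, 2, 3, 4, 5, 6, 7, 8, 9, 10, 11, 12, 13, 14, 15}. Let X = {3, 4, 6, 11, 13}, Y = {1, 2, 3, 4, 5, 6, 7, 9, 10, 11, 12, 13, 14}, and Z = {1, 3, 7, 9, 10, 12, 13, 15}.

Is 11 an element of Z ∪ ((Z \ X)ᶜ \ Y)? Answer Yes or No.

11 ∉ Z and 11 ∈ X, so 11 ∉ Z \ X
11 ∈ (Z \ X)ᶜ since 11 ∉ (Z \ X)
11 ∈ (Z \ X)ᶜ and 11 ∈ Y, so 11 ∉ (Z \ X)ᶜ \ Y
11 ∉ Z and 11 ∉ ((Z \ X)ᶜ \ Y), so 11 ∉ Z ∪ ((Z \ X)ᶜ \ Y)

No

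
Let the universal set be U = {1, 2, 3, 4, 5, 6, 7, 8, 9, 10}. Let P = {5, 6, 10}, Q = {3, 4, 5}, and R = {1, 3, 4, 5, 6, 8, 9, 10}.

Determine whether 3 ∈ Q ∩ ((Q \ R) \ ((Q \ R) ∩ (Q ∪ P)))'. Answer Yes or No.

3 ∈ Q and 3 ∈ R, so 3 ∉ Q \ R
3 ∈ Q and 3 ∈ R, so 3 ∉ Q \ R
3 ∈ Q and 3 ∉ P, so 3 ∈ Q ∪ P
3 ∉ (Q \ R) and 3 ∈ (Q ∪ P), so 3 ∉ (Q \ R) ∩ (Q ∪ P)
3 ∉ (Q \ R) and 3 ∉ ((Q \ R) ∩ (Q ∪ P)), so 3 ∉ (Q \ R) \ ((Q \ R) ∩ (Q ∪ P))
3 ∈ ((Q \ R) \ ((Q \ R) ∩ (Q ∪ P)))' since 3 ∉ ((Q \ R) \ ((Q \ R) ∩ (Q ∪ P)))
3 ∈ Q and 3 ∈ ((Q \ R) \ ((Q \ R) ∩ (Q ∪ P)))', so 3 ∈ Q ∩ ((Q \ R) \ ((Q \ R) ∩ (Q ∪ P)))'

Yes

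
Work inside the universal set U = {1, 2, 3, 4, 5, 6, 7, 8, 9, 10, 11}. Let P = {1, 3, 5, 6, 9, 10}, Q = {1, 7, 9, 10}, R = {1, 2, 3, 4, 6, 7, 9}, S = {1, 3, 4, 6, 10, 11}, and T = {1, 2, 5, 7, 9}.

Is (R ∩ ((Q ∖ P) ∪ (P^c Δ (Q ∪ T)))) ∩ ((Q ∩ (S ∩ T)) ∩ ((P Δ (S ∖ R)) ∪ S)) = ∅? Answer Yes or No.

No

Q ∖ P = {7}
P^c = {2, 4, 7, 8, 11}
Q ∪ T = {1, 2, 5, 7, 9, 10}
P^c Δ (Q ∪ T) = {1, 4, 5, 8, 9, 10, 11}
(Q ∖ P) ∪ (P^c Δ (Q ∪ T)) = {1, 4, 5, 7, 8, 9, 10, 11}
R ∩ ((Q ∖ P) ∪ (P^c Δ (Q ∪ T))) = {1, 4, 7, 9}
S ∩ T = {1}
Q ∩ (S ∩ T) = {1}
S ∖ R = {10, 11}
P Δ (S ∖ R) = {1, 3, 5, 6, 9, 11}
(P Δ (S ∖ R)) ∪ S = {1, 3, 4, 5, 6, 9, 10, 11}
(Q ∩ (S ∩ T)) ∩ ((P Δ (S ∖ R)) ∪ S) = {1}
1 lies in both, so they are not disjoint.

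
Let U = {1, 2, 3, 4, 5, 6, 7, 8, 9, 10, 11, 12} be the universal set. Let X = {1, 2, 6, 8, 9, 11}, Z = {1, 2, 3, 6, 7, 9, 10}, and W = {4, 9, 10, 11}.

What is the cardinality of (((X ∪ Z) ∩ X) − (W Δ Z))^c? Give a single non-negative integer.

X ∪ Z = {1, 2, 3, 6, 7, 8, 9, 10, 11}
(X ∪ Z) ∩ X = {1, 2, 6, 8, 9, 11}
W Δ Z = {1, 2, 3, 4, 6, 7, 11}
((X ∪ Z) ∩ X) − (W Δ Z) = {8, 9}
(((X ∪ Z) ∩ X) − (W Δ Z))^c = {1, 2, 3, 4, 5, 6, 7, 10, 11, 12}
|(((X ∪ Z) ∩ X) − (W Δ Z))^c| = 10

10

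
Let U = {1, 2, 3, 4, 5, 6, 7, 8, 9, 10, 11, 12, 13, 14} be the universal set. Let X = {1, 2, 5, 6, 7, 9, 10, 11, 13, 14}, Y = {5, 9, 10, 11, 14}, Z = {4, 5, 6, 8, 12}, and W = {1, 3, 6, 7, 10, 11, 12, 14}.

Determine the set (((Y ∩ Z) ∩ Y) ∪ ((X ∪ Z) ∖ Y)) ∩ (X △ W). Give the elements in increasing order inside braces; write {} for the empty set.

{2, 5, 12, 13}

Y ∩ Z = {5}
(Y ∩ Z) ∩ Y = {5}
X ∪ Z = {1, 2, 4, 5, 6, 7, 8, 9, 10, 11, 12, 13, 14}
(X ∪ Z) ∖ Y = {1, 2, 4, 6, 7, 8, 12, 13}
((Y ∩ Z) ∩ Y) ∪ ((X ∪ Z) ∖ Y) = {1, 2, 4, 5, 6, 7, 8, 12, 13}
X △ W = {2, 3, 5, 9, 12, 13}
(((Y ∩ Z) ∩ Y) ∪ ((X ∪ Z) ∖ Y)) ∩ (X △ W) = {2, 5, 12, 13}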